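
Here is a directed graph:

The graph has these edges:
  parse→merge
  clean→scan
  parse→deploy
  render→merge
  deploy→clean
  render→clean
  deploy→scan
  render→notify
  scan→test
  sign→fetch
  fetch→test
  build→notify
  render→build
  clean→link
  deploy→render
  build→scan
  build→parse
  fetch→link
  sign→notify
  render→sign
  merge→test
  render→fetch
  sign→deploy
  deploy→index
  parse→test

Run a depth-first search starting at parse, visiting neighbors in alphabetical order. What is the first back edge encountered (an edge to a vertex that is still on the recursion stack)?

DFS from parse (visiting neighbors in alphabetical order); mark gray on enter, black on exit:
parse gray
  deploy gray
    clean gray
      link gray
      link black
      scan gray
        test gray
        test black
      scan black
    clean black
    index gray
    index black
    render gray
      build gray
        notify gray
        notify black
        build→parse: parse is gray → back edge
First back edge: build → parse.

build->parse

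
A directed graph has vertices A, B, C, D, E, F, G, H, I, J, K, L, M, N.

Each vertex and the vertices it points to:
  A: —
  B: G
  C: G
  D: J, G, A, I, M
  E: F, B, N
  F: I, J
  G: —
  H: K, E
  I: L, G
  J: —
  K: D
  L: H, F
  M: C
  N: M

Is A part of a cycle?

A lies on a cycle iff there is a path from A back to itself.
Exploring from A, it never reaches itself; equivalently, its strongly connected component is a singleton.

No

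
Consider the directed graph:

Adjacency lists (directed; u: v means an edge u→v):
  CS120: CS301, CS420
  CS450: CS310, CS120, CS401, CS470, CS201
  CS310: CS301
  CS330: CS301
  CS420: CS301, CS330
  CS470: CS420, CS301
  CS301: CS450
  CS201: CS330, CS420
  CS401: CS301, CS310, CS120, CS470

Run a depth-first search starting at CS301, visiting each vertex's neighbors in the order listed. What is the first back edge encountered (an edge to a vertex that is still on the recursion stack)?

CS310->CS301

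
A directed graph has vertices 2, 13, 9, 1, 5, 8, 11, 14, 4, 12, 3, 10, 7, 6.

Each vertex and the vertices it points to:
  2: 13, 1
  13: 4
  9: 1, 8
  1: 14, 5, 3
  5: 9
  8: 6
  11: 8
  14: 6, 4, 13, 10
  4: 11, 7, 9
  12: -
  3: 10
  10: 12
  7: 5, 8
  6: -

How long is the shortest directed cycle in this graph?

3

For each vertex v, BFS finds the shortest path from v back to v.
The shortest such closed walk is 1 → 5 → 9 → 1, length 3.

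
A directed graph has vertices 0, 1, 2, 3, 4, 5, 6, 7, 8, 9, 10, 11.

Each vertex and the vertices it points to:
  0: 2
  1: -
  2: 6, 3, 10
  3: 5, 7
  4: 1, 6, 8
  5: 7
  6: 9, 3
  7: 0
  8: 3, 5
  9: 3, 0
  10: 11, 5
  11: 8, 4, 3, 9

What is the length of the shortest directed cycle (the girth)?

4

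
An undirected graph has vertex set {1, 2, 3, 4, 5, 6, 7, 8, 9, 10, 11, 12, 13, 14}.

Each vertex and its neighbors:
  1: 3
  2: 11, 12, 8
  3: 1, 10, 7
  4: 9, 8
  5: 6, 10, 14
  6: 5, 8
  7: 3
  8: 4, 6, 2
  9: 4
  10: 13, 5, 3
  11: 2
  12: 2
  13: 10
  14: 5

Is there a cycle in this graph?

No

DFS, tracking each vertex's parent; an edge to a visited non-parent vertex closes a cycle.
Start from 14:
visit 14 (parent –)
  visit 5 (parent 14)
    visit 6 (parent 5)
      6–5: parent, skip
      visit 8 (parent 6)
        visit 4 (parent 8)
          visit 9 (parent 4)
            9–4: parent, skip
          4–8: parent, skip
        8–6: parent, skip
        visit 2 (parent 8)
          visit 11 (parent 2)
            11–2: parent, skip
          visit 12 (parent 2)
            12–2: parent, skip
          2–8: parent, skip
    visit 10 (parent 5)
      visit 13 (parent 10)
        13–10: parent, skip
      10–5: parent, skip
      visit 3 (parent 10)
        visit 1 (parent 3)
          1–3: parent, skip
        3–10: parent, skip
        visit 7 (parent 3)
          7–3: parent, skip
    5–14: parent, skip
No non-parent visited neighbor found — the graph is a forest.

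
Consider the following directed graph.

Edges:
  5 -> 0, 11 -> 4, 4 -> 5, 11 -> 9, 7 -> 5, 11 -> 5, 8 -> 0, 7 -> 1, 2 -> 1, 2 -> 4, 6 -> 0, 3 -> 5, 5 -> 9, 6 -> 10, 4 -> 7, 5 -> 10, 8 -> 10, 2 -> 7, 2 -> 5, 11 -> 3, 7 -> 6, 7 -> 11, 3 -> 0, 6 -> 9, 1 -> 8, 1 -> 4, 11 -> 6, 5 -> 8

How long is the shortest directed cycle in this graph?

For each vertex v, BFS finds the shortest path from v back to v.
The shortest such closed walk is 1 → 4 → 7 → 1, length 3.

3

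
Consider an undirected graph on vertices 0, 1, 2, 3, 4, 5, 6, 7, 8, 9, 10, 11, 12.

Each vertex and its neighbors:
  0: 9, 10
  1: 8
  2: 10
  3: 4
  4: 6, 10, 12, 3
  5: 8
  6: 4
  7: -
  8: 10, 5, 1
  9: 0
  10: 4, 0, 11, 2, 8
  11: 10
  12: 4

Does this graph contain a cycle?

DFS, tracking each vertex's parent; an edge to a visited non-parent vertex closes a cycle.
Start from 6:
visit 6 (parent –)
  visit 4 (parent 6)
    4–6: parent, skip
    visit 10 (parent 4)
      10–4: parent, skip
      visit 0 (parent 10)
        visit 9 (parent 0)
          9–0: parent, skip
        0–10: parent, skip
      visit 11 (parent 10)
        11–10: parent, skip
      visit 2 (parent 10)
        2–10: parent, skip
      visit 8 (parent 10)
        8–10: parent, skip
        visit 5 (parent 8)
          5–8: parent, skip
        visit 1 (parent 8)
          1–8: parent, skip
    visit 12 (parent 4)
      12–4: parent, skip
    visit 3 (parent 4)
      3–4: parent, skip
visit 7 (parent –)
No non-parent visited neighbor found — the graph is a forest.

No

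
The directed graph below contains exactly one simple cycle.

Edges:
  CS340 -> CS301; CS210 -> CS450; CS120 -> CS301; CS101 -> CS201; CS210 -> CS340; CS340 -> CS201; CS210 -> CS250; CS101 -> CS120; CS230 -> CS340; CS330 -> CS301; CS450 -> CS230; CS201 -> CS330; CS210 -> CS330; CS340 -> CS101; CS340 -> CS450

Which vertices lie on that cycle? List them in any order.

CS230, CS340, CS450

DFS with gray/black marking from CS340:
CS340 gray
  CS450 gray
    CS230 gray
      CS230→CS340: CS340 is gray → back edge
Back edge closes the cycle CS340 → CS450 → CS230 → CS340; its vertices are {CS230, CS340, CS450}.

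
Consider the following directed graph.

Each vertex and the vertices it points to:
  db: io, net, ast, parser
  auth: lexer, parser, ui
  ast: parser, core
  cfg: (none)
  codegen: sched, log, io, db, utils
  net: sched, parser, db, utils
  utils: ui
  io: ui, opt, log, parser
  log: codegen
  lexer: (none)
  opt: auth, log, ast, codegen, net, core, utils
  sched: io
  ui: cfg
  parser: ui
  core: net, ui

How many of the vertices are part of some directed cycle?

9

A vertex is on a directed cycle iff it belongs to a strongly connected component of size ≥ 2 (or has a self-loop).
The vertices on cycles are {db, io, ast, log, net, opt, core, sched, codegen} — 9 in total.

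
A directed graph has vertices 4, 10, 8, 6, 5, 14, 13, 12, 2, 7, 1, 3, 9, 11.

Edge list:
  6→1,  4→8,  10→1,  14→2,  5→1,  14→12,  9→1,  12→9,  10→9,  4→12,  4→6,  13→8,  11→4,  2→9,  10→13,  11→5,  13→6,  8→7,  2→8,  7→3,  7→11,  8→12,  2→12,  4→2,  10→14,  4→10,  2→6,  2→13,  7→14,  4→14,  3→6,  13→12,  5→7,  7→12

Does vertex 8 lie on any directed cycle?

8 is on a cycle iff 8 can reach itself via ≥1 edge.
8 → 7 → 14 → 2 → 8 — yes.

Yes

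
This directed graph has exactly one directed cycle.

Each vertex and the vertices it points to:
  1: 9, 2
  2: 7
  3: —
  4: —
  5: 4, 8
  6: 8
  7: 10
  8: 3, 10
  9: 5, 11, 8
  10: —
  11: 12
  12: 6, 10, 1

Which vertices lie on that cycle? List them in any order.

DFS with gray/black marking from 1:
1 gray
  9 gray
    5 gray
      4 gray
      4 black
      8 gray
        3 gray
        3 black
        10 gray
        10 black
      8 black
    5 black
    11 gray
      12 gray
        6 gray
          6→8: 8 black — skip
        6 black
        12→10: 10 black — skip
        12→1: 1 is gray → back edge
Back edge closes the cycle 1 → 9 → 11 → 12 → 1; its vertices are {1, 9, 11, 12}.

1, 9, 11, 12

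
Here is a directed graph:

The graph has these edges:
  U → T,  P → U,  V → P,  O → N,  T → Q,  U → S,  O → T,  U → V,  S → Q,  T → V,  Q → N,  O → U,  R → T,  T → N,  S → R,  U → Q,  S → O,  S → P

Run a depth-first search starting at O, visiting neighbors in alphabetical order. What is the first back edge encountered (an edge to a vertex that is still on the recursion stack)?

S->O

DFS from O (visiting neighbors in alphabetical order); mark gray on enter, black on exit:
O gray
  N gray
  N black
  T gray
    T→N: N black — skip
    Q gray
      Q→N: N black — skip
    Q black
    V gray
      P gray
        U gray
          U→Q: Q black — skip
          S gray
            S→O: O is gray → back edge
First back edge: S → O.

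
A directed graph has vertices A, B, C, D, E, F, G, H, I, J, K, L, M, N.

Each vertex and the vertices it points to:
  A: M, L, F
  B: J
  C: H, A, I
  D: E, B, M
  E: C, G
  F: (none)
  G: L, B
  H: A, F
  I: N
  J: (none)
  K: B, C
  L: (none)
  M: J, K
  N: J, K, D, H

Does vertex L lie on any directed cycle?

L lies on a cycle iff there is a path from L back to itself.
Exploring from L, it never reaches itself; equivalently, its strongly connected component is a singleton.

No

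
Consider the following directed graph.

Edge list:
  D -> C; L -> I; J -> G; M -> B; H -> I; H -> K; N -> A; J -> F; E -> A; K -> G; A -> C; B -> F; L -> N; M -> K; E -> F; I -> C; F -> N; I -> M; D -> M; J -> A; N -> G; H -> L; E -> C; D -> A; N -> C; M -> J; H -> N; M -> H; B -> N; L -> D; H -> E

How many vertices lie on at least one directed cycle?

5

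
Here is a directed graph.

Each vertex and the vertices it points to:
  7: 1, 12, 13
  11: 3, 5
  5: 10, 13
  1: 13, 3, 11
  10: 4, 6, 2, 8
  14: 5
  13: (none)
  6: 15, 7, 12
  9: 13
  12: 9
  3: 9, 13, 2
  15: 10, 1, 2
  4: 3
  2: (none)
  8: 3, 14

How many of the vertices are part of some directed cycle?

9

A vertex is on a directed cycle iff it belongs to a strongly connected component of size ≥ 2 (or has a self-loop).
The vertices on cycles are {1, 5, 6, 7, 8, 10, 11, 14, 15} — 9 in total.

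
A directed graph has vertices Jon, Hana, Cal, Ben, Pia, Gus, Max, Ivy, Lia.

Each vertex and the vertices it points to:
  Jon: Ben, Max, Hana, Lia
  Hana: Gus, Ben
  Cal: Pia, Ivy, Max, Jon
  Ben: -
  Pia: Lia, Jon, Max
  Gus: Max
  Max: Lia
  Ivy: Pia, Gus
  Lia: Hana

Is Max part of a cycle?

Yes

Max is on a cycle iff Max can reach itself via ≥1 edge.
Max → Lia → Hana → Gus → Max — yes.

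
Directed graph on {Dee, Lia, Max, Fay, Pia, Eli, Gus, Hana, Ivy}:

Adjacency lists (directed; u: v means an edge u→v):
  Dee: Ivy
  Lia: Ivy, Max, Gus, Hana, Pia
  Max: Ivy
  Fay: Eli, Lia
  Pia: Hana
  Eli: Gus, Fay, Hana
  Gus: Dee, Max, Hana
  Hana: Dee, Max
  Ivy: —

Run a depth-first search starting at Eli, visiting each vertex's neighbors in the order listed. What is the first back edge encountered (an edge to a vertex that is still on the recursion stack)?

DFS from Eli (visiting each vertex's neighbors in the order listed); mark gray on enter, black on exit:
Eli gray
  Gus gray
    Dee gray
      Ivy gray
      Ivy black
    Dee black
    Max gray
      Max→Ivy: Ivy black — skip
    Max black
    Hana gray
      Hana→Dee: Dee black — skip
      Hana→Max: Max black — skip
    Hana black
  Gus black
  Fay gray
    Fay→Eli: Eli is gray → back edge
First back edge: Fay → Eli.

Fay→Eli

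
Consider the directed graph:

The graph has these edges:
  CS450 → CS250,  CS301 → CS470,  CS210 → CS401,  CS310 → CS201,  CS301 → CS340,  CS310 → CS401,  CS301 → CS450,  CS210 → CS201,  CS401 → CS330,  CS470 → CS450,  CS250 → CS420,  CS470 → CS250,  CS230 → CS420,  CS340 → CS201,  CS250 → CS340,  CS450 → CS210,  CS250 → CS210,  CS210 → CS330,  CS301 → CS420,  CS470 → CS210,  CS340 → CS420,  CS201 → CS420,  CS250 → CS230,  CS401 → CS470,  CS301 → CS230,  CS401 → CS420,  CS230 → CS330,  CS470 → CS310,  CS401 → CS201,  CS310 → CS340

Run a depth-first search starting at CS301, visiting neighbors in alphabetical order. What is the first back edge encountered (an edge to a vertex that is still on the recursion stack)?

CS470→CS210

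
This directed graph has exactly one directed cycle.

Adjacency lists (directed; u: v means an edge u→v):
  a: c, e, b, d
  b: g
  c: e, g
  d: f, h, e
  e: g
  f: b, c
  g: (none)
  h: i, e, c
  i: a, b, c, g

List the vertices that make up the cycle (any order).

a, d, h, i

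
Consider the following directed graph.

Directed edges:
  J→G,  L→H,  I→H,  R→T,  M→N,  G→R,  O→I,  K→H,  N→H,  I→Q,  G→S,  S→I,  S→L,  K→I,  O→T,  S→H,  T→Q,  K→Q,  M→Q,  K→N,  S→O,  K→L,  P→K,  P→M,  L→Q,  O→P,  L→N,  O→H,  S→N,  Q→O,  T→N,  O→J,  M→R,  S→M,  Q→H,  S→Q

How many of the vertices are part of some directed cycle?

12

A vertex is on a directed cycle iff it belongs to a strongly connected component of size ≥ 2 (or has a self-loop).
The vertices on cycles are {G, I, J, K, L, M, O, P, Q, R, S, T} — 12 in total.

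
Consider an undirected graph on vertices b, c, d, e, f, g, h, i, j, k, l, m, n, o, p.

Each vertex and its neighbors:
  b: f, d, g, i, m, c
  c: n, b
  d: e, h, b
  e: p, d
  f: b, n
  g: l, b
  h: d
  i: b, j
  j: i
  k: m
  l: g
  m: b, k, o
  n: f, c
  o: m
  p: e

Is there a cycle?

DFS, tracking each vertex's parent; an edge to a visited non-parent vertex closes a cycle.
Start from n:
visit n (parent –)
  visit f (parent n)
    visit b (parent f)
      b–f: parent, skip
      visit d (parent b)
        visit e (parent d)
          visit p (parent e)
            p–e: parent, skip
          e–d: parent, skip
        visit h (parent d)
          h–d: parent, skip
        d–b: parent, skip
      visit g (parent b)
        visit l (parent g)
          l–g: parent, skip
        g–b: parent, skip
      visit i (parent b)
        i–b: parent, skip
        visit j (parent i)
          j–i: parent, skip
      visit m (parent b)
        m–b: parent, skip
        visit k (parent m)
          k–m: parent, skip
        visit o (parent m)
          o–m: parent, skip
      visit c (parent b)
        c–n: n visited and ≠ parent → cycle
Cycle: n – f – b – c – n.

Yes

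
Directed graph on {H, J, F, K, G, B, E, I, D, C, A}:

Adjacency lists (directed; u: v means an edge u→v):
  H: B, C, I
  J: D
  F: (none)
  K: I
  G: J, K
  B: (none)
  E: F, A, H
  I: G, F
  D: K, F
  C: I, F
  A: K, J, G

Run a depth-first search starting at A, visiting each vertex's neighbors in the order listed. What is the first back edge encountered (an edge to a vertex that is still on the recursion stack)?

D->K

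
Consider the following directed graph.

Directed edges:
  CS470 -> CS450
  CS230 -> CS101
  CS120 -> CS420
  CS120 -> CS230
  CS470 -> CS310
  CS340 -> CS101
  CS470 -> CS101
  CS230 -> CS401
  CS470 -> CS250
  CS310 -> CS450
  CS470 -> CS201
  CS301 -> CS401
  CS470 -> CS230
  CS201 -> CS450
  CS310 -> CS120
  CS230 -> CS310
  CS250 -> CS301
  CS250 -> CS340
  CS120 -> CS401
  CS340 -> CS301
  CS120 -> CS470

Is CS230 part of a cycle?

Yes

CS230 is on a cycle iff CS230 can reach itself via ≥1 edge.
CS230 → CS310 → CS120 → CS230 — yes.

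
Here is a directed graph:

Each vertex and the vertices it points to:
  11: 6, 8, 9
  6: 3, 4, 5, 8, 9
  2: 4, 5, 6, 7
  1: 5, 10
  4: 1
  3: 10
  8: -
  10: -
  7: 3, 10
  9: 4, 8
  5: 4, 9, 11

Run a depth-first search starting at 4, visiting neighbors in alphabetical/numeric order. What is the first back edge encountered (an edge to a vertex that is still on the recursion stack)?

DFS from 4 (visiting neighbors in alphabetical/numeric order); mark gray on enter, black on exit:
4 gray
  1 gray
    5 gray
      5→4: 4 is gray → back edge
First back edge: 5 → 4.

5→4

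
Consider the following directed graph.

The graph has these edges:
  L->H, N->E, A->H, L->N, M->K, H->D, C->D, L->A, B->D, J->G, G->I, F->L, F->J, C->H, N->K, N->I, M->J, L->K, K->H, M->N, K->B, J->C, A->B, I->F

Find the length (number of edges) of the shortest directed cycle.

4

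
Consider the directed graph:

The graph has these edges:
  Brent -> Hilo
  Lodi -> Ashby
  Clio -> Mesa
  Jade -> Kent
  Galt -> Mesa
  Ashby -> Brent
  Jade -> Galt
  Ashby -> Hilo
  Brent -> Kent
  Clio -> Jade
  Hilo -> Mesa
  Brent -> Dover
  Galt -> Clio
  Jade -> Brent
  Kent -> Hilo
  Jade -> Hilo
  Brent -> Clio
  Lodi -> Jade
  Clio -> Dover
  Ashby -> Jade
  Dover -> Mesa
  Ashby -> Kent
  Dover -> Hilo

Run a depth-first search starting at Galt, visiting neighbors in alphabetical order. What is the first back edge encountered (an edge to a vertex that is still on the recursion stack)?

Brent→Clio

DFS from Galt (visiting neighbors in alphabetical order); mark gray on enter, black on exit:
Galt gray
  Clio gray
    Dover gray
      Hilo gray
        Mesa gray
        Mesa black
      Hilo black
      Dover→Mesa: Mesa black — skip
    Dover black
    Jade gray
      Brent gray
        Brent→Clio: Clio is gray → back edge
First back edge: Brent → Clio.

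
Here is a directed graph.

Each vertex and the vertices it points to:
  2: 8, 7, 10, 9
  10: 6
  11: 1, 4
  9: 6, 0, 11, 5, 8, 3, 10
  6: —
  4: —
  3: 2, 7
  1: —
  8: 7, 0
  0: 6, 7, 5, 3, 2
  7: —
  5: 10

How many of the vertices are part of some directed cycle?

A vertex is on a directed cycle iff it belongs to a strongly connected component of size ≥ 2 (or has a self-loop).
The vertices on cycles are {0, 2, 3, 8, 9} — 5 in total.

5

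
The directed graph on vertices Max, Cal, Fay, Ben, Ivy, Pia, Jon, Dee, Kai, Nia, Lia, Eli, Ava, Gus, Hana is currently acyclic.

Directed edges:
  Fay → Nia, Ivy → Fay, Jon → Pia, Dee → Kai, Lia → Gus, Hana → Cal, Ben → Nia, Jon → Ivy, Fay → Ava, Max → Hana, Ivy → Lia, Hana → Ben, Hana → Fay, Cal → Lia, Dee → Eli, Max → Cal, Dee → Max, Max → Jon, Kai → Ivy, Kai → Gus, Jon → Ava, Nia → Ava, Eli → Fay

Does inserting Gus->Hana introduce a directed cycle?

Adding Gus→Hana creates a cycle iff Hana can already reach Gus.
Path from Hana: Hana → Cal → Lia → Gus.
So Hana → … → Gus → Hana is a cycle.

Yes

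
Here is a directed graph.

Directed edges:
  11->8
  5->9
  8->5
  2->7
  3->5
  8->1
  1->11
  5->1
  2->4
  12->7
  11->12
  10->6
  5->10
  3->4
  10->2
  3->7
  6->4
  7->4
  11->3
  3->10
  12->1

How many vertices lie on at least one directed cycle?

A vertex is on a directed cycle iff it belongs to a strongly connected component of size ≥ 2 (or has a self-loop).
The vertices on cycles are {1, 3, 5, 8, 11, 12} — 6 in total.

6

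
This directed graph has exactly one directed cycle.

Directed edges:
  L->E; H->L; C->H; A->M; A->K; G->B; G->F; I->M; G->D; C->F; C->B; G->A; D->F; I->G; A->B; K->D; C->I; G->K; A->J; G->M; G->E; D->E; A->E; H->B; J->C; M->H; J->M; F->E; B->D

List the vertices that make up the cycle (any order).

A, C, G, I, J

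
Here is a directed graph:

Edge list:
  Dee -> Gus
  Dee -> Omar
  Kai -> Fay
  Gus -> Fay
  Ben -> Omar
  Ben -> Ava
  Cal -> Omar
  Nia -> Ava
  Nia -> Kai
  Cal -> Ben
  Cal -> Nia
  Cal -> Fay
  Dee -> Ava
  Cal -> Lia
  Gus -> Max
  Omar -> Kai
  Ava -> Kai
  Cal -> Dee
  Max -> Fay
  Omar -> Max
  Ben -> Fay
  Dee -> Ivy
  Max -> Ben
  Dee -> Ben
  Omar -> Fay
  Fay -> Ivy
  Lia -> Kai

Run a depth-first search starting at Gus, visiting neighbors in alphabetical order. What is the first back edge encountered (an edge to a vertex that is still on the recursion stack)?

Omar→Max

DFS from Gus (visiting neighbors in alphabetical order); mark gray on enter, black on exit:
Gus gray
  Fay gray
    Ivy gray
    Ivy black
  Fay black
  Max gray
    Ben gray
      Ava gray
        Kai gray
          Kai→Fay: Fay black — skip
        Kai black
      Ava black
      Ben→Fay: Fay black — skip
      Omar gray
        Omar→Fay: Fay black — skip
        Omar→Kai: Kai black — skip
        Omar→Max: Max is gray → back edge
First back edge: Omar → Max.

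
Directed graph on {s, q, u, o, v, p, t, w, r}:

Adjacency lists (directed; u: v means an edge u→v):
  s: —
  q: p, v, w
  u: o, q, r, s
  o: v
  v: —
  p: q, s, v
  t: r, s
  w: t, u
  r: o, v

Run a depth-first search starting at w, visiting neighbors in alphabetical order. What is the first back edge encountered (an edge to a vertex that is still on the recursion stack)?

p->q

DFS from w (visiting neighbors in alphabetical order); mark gray on enter, black on exit:
w gray
  t gray
    r gray
      o gray
        v gray
        v black
      o black
      r→v: v black — skip
    r black
    s gray
    s black
  t black
  u gray
    u→o: o black — skip
    q gray
      p gray
        p→q: q is gray → back edge
First back edge: p → q.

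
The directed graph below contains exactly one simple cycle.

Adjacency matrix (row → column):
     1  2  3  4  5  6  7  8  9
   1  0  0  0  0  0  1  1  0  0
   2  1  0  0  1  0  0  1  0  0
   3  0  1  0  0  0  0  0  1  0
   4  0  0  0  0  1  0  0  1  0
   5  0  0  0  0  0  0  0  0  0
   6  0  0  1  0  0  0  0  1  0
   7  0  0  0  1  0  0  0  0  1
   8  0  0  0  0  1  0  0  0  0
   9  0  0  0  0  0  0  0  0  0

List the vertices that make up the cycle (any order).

1, 2, 3, 6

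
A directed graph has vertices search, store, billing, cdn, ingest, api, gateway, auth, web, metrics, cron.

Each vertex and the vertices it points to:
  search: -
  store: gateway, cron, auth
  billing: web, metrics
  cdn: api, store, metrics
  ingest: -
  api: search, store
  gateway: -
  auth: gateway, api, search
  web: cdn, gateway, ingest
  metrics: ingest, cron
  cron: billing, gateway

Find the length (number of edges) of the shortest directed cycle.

For each vertex v, BFS finds the shortest path from v back to v.
The shortest such closed walk is store → auth → api → store, length 3.

3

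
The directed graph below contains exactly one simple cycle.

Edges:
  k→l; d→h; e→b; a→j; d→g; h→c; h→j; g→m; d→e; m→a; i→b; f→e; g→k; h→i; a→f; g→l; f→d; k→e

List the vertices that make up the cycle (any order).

a, d, f, g, m

DFS with gray/black marking from d:
d gray
  g gray
    m gray
      a gray
        j gray
        j black
        f gray
          e gray
            b gray
            b black
          e black
          f→d: d is gray → back edge
Back edge closes the cycle d → g → m → a → f → d; its vertices are {a, d, f, g, m}.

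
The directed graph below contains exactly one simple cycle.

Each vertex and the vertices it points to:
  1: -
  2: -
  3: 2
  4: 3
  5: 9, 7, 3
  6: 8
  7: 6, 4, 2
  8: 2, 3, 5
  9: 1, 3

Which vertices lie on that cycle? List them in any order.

5, 6, 7, 8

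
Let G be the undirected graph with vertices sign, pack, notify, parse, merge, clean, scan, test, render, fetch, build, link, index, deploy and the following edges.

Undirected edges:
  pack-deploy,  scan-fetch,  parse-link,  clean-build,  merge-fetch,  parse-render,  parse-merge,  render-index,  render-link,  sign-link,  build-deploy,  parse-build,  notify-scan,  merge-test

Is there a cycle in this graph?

Yes

DFS, tracking each vertex's parent; an edge to a visited non-parent vertex closes a cycle.
Start from notify:
visit notify (parent –)
  visit scan (parent notify)
    visit fetch (parent scan)
      visit merge (parent fetch)
        visit parse (parent merge)
          visit build (parent parse)
            build–parse: parent, skip
            visit clean (parent build)
              clean–build: parent, skip
            visit deploy (parent build)
              deploy–build: parent, skip
              visit pack (parent deploy)
                pack–deploy: parent, skip
          visit link (parent parse)
            visit sign (parent link)
              sign–link: parent, skip
            visit render (parent link)
              visit index (parent render)
                index–render: parent, skip
              render–parse: parse visited and ≠ parent → cycle
Cycle: parse – link – render – parse.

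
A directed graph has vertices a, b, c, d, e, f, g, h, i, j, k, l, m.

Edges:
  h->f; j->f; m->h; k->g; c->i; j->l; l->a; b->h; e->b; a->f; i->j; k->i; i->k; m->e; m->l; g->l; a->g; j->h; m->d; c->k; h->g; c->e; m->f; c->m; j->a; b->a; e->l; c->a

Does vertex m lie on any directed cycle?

m lies on a cycle iff there is a path from m back to itself.
Exploring from m, it never reaches itself; equivalently, its strongly connected component is a singleton.

No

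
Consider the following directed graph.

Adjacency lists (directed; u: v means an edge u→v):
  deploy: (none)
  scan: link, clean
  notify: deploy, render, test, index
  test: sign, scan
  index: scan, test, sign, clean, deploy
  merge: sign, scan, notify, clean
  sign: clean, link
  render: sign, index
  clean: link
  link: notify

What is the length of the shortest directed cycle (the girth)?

4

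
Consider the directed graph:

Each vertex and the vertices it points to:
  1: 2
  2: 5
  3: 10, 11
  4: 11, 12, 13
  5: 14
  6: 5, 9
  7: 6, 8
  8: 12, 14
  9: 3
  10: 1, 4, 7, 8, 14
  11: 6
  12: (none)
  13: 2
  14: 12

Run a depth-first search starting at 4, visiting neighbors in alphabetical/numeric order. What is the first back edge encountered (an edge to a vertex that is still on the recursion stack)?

DFS from 4 (visiting neighbors in alphabetical/numeric order); mark gray on enter, black on exit:
4 gray
  11 gray
    6 gray
      5 gray
        14 gray
          12 gray
          12 black
        14 black
      5 black
      9 gray
        3 gray
          10 gray
            1 gray
              2 gray
                2→5: 5 black — skip
              2 black
            1 black
            10→4: 4 is gray → back edge
First back edge: 10 → 4.

10→4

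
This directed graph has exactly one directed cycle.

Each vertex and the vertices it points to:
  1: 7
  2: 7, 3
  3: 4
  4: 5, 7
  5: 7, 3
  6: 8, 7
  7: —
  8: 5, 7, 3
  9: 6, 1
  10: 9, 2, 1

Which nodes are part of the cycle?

DFS with gray/black marking from 3:
3 gray
  4 gray
    5 gray
      7 gray
      7 black
      5→3: 3 is gray → back edge
Back edge closes the cycle 3 → 4 → 5 → 3; its vertices are {3, 4, 5}.

3, 4, 5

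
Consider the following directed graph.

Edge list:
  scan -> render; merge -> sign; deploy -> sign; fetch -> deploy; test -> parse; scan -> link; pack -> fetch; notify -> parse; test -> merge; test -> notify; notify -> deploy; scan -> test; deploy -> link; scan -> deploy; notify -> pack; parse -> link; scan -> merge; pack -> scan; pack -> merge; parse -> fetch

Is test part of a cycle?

Yes

test is on a cycle iff test can reach itself via ≥1 edge.
test → notify → pack → scan → test — yes.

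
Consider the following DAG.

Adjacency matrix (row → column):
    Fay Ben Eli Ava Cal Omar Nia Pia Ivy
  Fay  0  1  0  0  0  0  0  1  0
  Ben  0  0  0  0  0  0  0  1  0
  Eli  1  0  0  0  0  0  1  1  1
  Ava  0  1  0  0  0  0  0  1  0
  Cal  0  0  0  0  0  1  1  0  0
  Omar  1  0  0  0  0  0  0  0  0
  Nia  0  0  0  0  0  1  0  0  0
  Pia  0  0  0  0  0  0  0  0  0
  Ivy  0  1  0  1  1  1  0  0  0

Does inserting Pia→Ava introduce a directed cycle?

Yes

Adding Pia→Ava creates a cycle iff Ava can already reach Pia.
Path from Ava: Ava → Pia.
So Ava → … → Pia → Ava is a cycle.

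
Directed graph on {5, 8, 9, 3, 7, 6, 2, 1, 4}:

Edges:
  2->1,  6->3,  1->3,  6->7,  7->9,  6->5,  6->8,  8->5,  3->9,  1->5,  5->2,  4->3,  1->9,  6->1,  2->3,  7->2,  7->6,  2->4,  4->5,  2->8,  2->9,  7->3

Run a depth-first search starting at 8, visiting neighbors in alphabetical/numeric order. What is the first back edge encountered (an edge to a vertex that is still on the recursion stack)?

DFS from 8 (visiting neighbors in alphabetical/numeric order); mark gray on enter, black on exit:
8 gray
  5 gray
    2 gray
      1 gray
        3 gray
          9 gray
          9 black
        3 black
        1→5: 5 is gray → back edge
First back edge: 1 → 5.

1->5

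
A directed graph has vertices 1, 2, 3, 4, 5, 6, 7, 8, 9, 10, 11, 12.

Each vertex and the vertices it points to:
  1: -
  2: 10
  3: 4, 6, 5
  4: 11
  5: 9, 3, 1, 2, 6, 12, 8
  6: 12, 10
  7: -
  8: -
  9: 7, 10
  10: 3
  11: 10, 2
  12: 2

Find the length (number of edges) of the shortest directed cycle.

2

For each vertex v, BFS finds the shortest path from v back to v.
The shortest such closed walk is 5 → 3 → 5, length 2.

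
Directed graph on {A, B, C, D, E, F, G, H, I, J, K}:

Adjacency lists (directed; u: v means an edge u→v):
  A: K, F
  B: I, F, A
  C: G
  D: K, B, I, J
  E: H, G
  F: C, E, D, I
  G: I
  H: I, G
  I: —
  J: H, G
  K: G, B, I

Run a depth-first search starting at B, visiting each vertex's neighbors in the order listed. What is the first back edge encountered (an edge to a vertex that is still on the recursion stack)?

K->B

DFS from B (visiting each vertex's neighbors in the order listed); mark gray on enter, black on exit:
B gray
  I gray
  I black
  F gray
    C gray
      G gray
        G→I: I black — skip
      G black
    C black
    E gray
      H gray
        H→I: I black — skip
        H→G: G black — skip
      H black
      E→G: G black — skip
    E black
    D gray
      K gray
        K→G: G black — skip
        K→B: B is gray → back edge
First back edge: K → B.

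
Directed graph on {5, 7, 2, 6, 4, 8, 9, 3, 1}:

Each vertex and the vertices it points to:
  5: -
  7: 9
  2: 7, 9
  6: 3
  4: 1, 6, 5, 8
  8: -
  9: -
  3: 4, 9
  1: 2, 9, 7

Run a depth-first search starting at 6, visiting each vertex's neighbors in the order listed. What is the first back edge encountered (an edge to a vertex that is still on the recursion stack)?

4->6

DFS from 6 (visiting each vertex's neighbors in the order listed); mark gray on enter, black on exit:
6 gray
  3 gray
    4 gray
      1 gray
        2 gray
          7 gray
            9 gray
            9 black
          7 black
          2→9: 9 black — skip
        2 black
        1→9: 9 black — skip
        1→7: 7 black — skip
      1 black
      4→6: 6 is gray → back edge
First back edge: 4 → 6.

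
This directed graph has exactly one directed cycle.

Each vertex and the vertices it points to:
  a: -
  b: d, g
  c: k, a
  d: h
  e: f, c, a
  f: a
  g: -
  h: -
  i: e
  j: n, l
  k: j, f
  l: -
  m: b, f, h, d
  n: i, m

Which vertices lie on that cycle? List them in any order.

DFS with gray/black marking from j:
j gray
  n gray
    i gray
      e gray
        f gray
          a gray
          a black
        f black
        c gray
          k gray
            k→j: j is gray → back edge
Back edge closes the cycle j → n → i → e → c → k → j; its vertices are {c, e, i, j, k, n}.

c, e, i, j, k, n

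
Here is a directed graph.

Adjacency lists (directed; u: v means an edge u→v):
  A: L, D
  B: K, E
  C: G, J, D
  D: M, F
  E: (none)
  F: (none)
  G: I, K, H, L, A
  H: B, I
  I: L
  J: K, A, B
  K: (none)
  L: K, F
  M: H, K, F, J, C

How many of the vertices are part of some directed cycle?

6

A vertex is on a directed cycle iff it belongs to a strongly connected component of size ≥ 2 (or has a self-loop).
The vertices on cycles are {A, C, D, G, J, M} — 6 in total.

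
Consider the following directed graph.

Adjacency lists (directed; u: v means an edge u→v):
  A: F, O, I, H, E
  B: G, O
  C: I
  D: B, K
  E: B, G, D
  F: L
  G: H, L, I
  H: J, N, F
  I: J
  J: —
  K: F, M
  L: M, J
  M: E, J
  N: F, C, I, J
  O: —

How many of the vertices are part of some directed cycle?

10

A vertex is on a directed cycle iff it belongs to a strongly connected component of size ≥ 2 (or has a self-loop).
The vertices on cycles are {B, D, E, F, G, H, K, L, M, N} — 10 in total.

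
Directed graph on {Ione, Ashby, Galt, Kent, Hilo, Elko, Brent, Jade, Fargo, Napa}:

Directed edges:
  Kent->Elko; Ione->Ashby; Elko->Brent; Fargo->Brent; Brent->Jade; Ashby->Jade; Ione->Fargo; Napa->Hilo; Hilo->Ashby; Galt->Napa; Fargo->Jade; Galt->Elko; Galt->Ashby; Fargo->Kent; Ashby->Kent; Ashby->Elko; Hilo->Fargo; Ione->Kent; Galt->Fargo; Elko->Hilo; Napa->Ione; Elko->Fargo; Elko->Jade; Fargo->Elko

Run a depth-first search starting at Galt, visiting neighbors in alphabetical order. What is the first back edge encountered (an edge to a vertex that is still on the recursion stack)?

Fargo→Elko

DFS from Galt (visiting neighbors in alphabetical order); mark gray on enter, black on exit:
Galt gray
  Ashby gray
    Elko gray
      Brent gray
        Jade gray
        Jade black
      Brent black
      Fargo gray
        Fargo→Brent: Brent black — skip
        Fargo→Elko: Elko is gray → back edge
First back edge: Fargo → Elko.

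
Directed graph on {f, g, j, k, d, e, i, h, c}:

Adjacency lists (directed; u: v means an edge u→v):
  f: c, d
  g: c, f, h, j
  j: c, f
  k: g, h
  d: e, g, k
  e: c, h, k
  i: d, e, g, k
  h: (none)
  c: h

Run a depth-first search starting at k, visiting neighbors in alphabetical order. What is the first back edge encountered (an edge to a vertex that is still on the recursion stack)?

e→k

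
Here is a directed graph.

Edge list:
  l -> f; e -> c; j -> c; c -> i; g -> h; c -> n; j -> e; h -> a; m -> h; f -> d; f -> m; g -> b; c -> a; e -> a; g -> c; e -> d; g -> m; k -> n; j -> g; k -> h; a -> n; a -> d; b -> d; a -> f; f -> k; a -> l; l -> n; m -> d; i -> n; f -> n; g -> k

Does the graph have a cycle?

Yes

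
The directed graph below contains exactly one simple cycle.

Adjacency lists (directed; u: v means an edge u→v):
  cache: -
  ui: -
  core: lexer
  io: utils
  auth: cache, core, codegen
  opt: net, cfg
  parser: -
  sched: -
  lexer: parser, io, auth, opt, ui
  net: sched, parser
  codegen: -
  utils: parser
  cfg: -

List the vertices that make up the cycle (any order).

DFS with gray/black marking from core:
core gray
  lexer gray
    parser gray
    parser black
    io gray
      utils gray
        utils→parser: parser black — skip
      utils black
    io black
    auth gray
      cache gray
      cache black
      auth→core: core is gray → back edge
Back edge closes the cycle core → lexer → auth → core; its vertices are {auth, core, lexer}.

auth, core, lexer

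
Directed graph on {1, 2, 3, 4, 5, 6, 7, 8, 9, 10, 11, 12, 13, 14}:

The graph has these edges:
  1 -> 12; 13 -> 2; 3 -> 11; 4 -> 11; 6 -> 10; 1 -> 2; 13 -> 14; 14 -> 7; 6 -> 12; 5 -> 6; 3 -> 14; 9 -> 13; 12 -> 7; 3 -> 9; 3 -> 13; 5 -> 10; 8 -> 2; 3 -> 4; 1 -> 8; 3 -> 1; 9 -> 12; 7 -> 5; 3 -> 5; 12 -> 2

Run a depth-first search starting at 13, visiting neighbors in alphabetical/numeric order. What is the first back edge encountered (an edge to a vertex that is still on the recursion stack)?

DFS from 13 (visiting neighbors in alphabetical/numeric order); mark gray on enter, black on exit:
13 gray
  2 gray
  2 black
  14 gray
    7 gray
      5 gray
        6 gray
          10 gray
          10 black
          12 gray
            12→2: 2 black — skip
            12→7: 7 is gray → back edge
First back edge: 12 → 7.

12→7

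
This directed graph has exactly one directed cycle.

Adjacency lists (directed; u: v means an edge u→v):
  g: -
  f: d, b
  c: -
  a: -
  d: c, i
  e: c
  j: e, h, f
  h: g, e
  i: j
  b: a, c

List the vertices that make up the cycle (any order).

DFS with gray/black marking from j:
j gray
  e gray
    c gray
    c black
  e black
  h gray
    g gray
    g black
    h→e: e black — skip
  h black
  f gray
    d gray
      d→c: c black — skip
      i gray
        i→j: j is gray → back edge
Back edge closes the cycle j → f → d → i → j; its vertices are {d, f, i, j}.

d, f, i, j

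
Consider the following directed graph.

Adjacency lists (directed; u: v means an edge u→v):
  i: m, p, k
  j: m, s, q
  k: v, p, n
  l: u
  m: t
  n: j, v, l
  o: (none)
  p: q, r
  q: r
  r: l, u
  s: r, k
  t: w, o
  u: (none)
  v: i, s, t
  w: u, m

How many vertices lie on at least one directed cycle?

9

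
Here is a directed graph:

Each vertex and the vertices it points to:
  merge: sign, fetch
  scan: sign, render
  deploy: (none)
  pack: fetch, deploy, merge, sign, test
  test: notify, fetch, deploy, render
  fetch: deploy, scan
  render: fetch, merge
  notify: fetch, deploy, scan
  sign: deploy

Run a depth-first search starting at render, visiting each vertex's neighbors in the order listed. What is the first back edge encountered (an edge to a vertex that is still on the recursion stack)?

scan→render

DFS from render (visiting each vertex's neighbors in the order listed); mark gray on enter, black on exit:
render gray
  fetch gray
    deploy gray
    deploy black
    scan gray
      sign gray
        sign→deploy: deploy black — skip
      sign black
      scan→render: render is gray → back edge
First back edge: scan → render.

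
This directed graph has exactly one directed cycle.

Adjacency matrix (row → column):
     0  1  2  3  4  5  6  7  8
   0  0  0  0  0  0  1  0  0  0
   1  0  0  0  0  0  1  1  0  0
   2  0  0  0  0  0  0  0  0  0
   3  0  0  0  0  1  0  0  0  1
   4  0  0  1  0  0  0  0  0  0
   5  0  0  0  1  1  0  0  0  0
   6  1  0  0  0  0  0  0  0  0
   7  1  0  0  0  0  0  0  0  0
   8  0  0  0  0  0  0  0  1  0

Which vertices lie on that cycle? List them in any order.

DFS with gray/black marking from 5:
5 gray
  3 gray
    8 gray
      7 gray
        0 gray
          0→5: 5 is gray → back edge
Back edge closes the cycle 5 → 3 → 8 → 7 → 0 → 5; its vertices are {0, 3, 5, 7, 8}.

0, 3, 5, 7, 8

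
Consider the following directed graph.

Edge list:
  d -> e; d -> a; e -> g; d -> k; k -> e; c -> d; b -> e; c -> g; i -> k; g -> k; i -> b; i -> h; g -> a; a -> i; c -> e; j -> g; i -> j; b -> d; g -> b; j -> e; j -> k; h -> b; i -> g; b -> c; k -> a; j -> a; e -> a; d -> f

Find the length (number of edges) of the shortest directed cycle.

3

For each vertex v, BFS finds the shortest path from v back to v.
The shortest such closed walk is i → j → a → i, length 3.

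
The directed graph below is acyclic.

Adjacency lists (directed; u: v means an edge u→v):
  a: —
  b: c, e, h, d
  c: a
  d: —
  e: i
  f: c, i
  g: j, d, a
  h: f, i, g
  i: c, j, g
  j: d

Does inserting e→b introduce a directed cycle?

Yes

Adding e→b creates a cycle iff b can already reach e.
Path from b: b → e.
So b → … → e → b is a cycle.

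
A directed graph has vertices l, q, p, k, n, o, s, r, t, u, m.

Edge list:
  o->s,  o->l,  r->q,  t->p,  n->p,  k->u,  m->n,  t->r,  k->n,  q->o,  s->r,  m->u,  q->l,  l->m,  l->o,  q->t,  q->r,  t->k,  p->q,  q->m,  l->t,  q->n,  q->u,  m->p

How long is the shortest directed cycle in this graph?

For each vertex v, BFS finds the shortest path from v back to v.
The shortest such closed walk is q → r → q, length 2.

2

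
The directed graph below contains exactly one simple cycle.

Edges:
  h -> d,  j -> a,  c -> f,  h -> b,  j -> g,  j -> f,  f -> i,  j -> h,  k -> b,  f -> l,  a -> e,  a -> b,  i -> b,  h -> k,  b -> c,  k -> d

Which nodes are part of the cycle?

b, c, f, i

DFS with gray/black marking from f:
f gray
  l gray
  l black
  i gray
    b gray
      c gray
        c→f: f is gray → back edge
Back edge closes the cycle f → i → b → c → f; its vertices are {b, c, f, i}.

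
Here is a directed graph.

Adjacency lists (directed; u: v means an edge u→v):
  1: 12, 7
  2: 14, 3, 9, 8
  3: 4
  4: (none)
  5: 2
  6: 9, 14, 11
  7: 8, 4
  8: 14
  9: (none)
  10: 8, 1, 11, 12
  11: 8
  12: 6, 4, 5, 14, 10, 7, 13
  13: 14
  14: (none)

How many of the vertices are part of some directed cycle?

3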